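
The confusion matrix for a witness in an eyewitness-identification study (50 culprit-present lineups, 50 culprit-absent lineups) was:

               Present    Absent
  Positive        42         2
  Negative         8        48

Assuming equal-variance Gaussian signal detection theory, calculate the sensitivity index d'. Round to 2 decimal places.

d' = 2.75

H = 42/50 = 0.8400
FA = 2/50 = 0.0400
Φ⁻¹(H) = Φ⁻¹(0.8400) = 0.994
Φ⁻¹(FA) = Φ⁻¹(0.0400) = -1.751
d' = z(H) − z(FA) = 0.994 − (-1.751) = 2.745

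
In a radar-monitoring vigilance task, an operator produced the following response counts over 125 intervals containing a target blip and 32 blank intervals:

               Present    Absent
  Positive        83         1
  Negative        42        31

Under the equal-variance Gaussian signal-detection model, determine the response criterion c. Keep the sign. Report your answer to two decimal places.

H = 83/125 = 0.6640
FA = 1/32 = 0.0312
Φ⁻¹(0.6640) = 0.4234, Φ⁻¹(0.0312) = -1.8634
c = −½·[z(H) + z(FA)] = −0.5 × (0.4234 + (-1.8634)) = 0.7200
c > 0: the operator has a conservative response bias.

c = 0.72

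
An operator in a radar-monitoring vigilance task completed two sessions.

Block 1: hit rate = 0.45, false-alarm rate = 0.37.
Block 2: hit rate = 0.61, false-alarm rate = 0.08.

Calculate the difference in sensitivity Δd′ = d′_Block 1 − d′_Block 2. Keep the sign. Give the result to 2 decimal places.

Δd′ = -1.48

Block 1: z(0.45) = -0.126, z(0.37) = -0.332, d' = 0.206
Block 2: z(0.61) = 0.279, z(0.08) = -1.405, d' = 1.684
Δd' = d'_Block 1 − d'_Block 2 = 0.206 − 1.684 = -1.478
Block 2 has the higher sensitivity.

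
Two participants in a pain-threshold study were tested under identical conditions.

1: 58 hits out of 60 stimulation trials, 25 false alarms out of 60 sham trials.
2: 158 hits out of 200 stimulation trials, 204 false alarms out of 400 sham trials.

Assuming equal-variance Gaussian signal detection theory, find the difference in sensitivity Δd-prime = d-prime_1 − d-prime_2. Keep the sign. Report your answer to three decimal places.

Δd-prime = 1.263

1: z(0.9667) = 1.8344, z(0.4167) = -0.2103, d' = 2.0447
2: z(0.7900) = 0.8064, z(0.5100) = 0.0251, d' = 0.7813
Δd' = d'_1 − d'_2 = 2.0447 − 0.7813 = 1.2634
1 has the higher sensitivity.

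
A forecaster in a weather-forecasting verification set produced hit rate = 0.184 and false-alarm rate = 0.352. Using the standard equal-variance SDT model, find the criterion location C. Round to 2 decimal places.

Φ⁻¹(0.184) = -0.9002, Φ⁻¹(0.352) = -0.3799
c = −½·[z(H) + z(FA)] = −0.5 × (-0.9002 + (-0.3799)) = 0.64005

C = 0.64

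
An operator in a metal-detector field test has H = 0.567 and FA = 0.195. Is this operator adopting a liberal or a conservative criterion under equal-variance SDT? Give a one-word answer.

z(H) = 0.169, z(FA) = -0.860
c = −½·(z(H) + z(FA)) = 0.3455
c > 0 → conservative criterion (biased toward responding “no”).

conservative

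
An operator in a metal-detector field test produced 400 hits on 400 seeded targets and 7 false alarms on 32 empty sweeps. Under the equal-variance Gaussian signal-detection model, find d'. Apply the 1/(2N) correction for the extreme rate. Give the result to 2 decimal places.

d' = 3.80

The hit rate is 400/400 = 1, so apply the 1/(2N) correction: H → 1 − 1/(2·400) = 0.99875.
z(H) = z(0.99875) = 3.023
z(FA) = z(0.21875) = -0.776
d' = 3.023 − (-0.776) = 3.799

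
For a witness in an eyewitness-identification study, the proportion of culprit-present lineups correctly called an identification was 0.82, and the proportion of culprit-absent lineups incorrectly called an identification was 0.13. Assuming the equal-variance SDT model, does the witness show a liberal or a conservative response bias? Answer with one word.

z(H) = 0.915, z(FA) = -1.126
c = −½·(z(H) + z(FA)) = 0.1055
c > 0 → conservative criterion (biased toward responding “no”).

conservative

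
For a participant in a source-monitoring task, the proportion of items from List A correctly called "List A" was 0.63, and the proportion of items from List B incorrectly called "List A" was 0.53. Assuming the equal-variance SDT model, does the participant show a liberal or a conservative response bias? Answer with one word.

z(H) = 0.332, z(FA) = 0.075
c = −½·(z(H) + z(FA)) = -0.2035
c < 0 → liberal criterion (biased toward responding “yes”).

liberal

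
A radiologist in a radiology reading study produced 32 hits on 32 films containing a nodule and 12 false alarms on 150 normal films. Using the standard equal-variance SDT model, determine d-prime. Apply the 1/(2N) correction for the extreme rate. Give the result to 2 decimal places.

The hit rate is 32/32 = 1, so apply the 1/(2N) correction: H → 1 − 1/(2·32) = 0.98438.
z(H) = z(0.98438) = 2.154
z(FA) = z(0.08000) = -1.405
d' = 2.154 − (-1.405) = 3.559

d-prime = 3.56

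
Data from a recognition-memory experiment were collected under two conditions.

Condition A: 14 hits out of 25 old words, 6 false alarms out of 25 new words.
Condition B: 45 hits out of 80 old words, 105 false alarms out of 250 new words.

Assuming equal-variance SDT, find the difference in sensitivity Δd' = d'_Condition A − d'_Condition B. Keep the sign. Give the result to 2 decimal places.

Condition A: z(0.5600) = 0.151, z(0.2400) = -0.706, d' = 0.857
Condition B: z(0.5625) = 0.157, z(0.4200) = -0.202, d' = 0.359
Δd' = d'_Condition A − d'_Condition B = 0.857 − 0.359 = 0.498
Condition A has the higher sensitivity.

Δd' = 0.50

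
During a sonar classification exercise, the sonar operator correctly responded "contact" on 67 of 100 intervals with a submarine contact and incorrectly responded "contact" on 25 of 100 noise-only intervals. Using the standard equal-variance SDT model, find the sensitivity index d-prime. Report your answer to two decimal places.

H = 67/100 = 0.6700
FA = 25/100 = 0.2500
z(0.6700) = 0.4399, z(0.2500) = -0.6745
d' = z(H) − z(FA) = 0.4399 − (-0.6745) = 1.1144

d-prime = 1.11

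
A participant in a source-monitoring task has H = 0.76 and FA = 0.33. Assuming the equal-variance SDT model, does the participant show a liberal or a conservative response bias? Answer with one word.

z(H) = 0.706, z(FA) = -0.440
c = −½·(z(H) + z(FA)) = -0.133
c < 0 → liberal criterion (biased toward responding “yes”).

liberal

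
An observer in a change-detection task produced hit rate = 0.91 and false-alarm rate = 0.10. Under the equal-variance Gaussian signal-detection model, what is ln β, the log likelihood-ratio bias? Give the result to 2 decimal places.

z(0.91) = 1.341, z(0.10) = -1.282
ln β = −½·[z(H)² − z(FA)²] = −0.5 × (1.798 − 1.644) = -0.077

ln β = -0.08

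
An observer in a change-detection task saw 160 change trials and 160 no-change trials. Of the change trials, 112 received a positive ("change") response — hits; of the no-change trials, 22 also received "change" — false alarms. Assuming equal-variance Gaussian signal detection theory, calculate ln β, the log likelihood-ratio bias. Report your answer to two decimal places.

H = 112/160 = 0.7000
FA = 22/160 = 0.1375
z(0.7000) = 0.524, z(0.1375) = -1.092
ln β = −½·[z(H)² − z(FA)²] = −0.5 × (0.275 − 1.192) = 0.4585

ln β = 0.46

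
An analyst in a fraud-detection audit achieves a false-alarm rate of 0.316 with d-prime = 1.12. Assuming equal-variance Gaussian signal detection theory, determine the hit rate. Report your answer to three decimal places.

hit rate = 0.739

z(false-alarm rate) = z(0.316) = -0.4789
z(H) = z(FA) + d' = -0.4789 + 1.12 = 0.6411
hit rate = Φ(0.6411) = 0.7393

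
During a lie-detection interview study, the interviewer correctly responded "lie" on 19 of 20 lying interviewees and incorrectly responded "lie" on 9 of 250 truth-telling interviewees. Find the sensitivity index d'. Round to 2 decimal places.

d' = 3.44

H = 19/20 = 0.9500
FA = 9/250 = 0.0360
z(0.9500) = 1.6449, z(0.0360) = -1.7991
d' = z(H) − z(FA) = 1.6449 − (-1.7991) = 3.4440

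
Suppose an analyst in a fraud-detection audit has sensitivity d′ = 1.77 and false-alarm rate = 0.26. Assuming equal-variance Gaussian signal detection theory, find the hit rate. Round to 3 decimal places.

z(false-alarm rate) = z(0.26) = -0.6433
z(H) = z(FA) + d' = -0.6433 + 1.77 = 1.1267
hit rate = Φ(1.1267) = 0.8701

hit rate = 0.870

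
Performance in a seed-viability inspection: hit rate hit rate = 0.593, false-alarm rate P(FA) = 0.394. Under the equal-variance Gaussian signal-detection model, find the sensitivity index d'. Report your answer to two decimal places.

z(H) = z(0.593) = 0.2353
z(FA) = z(0.394) = -0.2689
d' = z(H) − z(FA) = 0.2353 − (-0.2689) = 0.5042

d' = 0.50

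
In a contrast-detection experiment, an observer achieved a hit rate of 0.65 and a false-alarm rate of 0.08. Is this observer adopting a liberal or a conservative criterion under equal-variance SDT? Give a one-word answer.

conservative

z(H) = 0.385, z(FA) = -1.405
c = −½·(z(H) + z(FA)) = 0.510
c > 0 → conservative criterion (biased toward responding “no”).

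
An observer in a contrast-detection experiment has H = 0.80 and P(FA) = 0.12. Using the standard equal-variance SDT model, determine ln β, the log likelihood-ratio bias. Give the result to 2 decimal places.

z(H) = 0.842
z(FA) = -1.175
ln β = −½·[z(H)² − z(FA)²] = −0.5 × (0.709 − 1.381) = 0.336

ln β = 0.34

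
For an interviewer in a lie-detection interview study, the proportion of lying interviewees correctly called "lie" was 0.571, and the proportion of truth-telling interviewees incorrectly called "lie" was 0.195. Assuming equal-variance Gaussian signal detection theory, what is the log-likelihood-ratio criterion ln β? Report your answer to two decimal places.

ln β = 0.35

z(H) = 0.179
z(FA) = -0.860
ln β = −½·[z(H)² − z(FA)²] = −0.5 × (0.032 − 0.740) = 0.354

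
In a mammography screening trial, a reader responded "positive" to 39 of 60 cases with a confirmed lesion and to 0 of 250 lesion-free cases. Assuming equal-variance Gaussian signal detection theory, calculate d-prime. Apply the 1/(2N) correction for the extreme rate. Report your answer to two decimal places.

The false-alarm rate is 0/250 = 0, so apply the 1/(2N) correction: FA → 1/(2·250) = 0.00200.
z(H) = z(0.65000) = 0.385
z(FA) = z(0.00200) = -2.878
d' = 0.385 − (-2.878) = 3.263

d-prime = 3.26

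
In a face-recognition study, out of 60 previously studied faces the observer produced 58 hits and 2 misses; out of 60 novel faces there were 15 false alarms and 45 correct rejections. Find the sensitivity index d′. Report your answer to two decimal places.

d′ = 2.51

H = 58/60 = 0.9667
FA = 15/60 = 0.2500
z(H) = 1.834
z(FA) = -0.674
d' = z(H) − z(FA) = 1.834 − (-0.674) = 2.508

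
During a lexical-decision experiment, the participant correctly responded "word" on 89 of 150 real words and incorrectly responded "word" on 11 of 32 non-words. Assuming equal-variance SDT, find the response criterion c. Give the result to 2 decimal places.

H = 89/150 = 0.5933
FA = 11/32 = 0.3438
z(0.5933) = 0.236, z(0.3438) = -0.402
c = −½·[z(H) + z(FA)] = −0.5 × (0.236 + (-0.402)) = 0.083

c = 0.08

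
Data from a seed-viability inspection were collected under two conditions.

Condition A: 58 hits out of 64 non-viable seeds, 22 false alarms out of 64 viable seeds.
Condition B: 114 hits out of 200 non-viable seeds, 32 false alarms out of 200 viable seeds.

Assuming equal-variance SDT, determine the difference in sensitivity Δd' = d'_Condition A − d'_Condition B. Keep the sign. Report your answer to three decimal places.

Condition A: z(0.9062) = 1.3177, z(0.3438) = -0.4021, d' = 1.7198
Condition B: z(0.5700) = 0.1764, z(0.1600) = -0.9945, d' = 1.1709
Δd' = d'_Condition A − d'_Condition B = 1.7198 − 1.1709 = 0.5489
Condition A has the higher sensitivity.

Δd' = 0.549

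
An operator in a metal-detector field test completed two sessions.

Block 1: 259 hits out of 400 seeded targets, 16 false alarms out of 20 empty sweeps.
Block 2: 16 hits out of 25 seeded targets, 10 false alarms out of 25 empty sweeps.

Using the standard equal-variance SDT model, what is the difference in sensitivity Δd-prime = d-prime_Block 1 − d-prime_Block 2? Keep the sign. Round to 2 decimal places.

Block 1: z(0.6475) = 0.379, z(0.8000) = 0.842, d' = -0.463
Block 2: z(0.6400) = 0.358, z(0.4000) = -0.253, d' = 0.611
Δd' = d'_Block 1 − d'_Block 2 = -0.463 − 0.611 = -1.074
Block 2 has the higher sensitivity.

Δd-prime = -1.07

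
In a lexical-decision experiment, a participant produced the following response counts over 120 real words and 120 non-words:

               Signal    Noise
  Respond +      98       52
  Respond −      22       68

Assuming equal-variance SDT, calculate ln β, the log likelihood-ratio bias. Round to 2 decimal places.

H = 98/120 = 0.8167
FA = 52/120 = 0.4333
z(0.8167) = 0.903, z(0.4333) = -0.168
ln β = −½·[z(H)² − z(FA)²] = −0.5 × (0.815 − 0.028) = -0.3935

ln β = -0.39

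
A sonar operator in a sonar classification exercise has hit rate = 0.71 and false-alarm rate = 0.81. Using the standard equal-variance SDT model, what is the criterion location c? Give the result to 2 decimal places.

z(0.71) = 0.5534, z(0.81) = 0.8779
c = −½·[z(H) + z(FA)] = −0.5 × (0.5534 + 0.8779) = -0.71565
c < 0: the sonar operator has a liberal response bias.

c = -0.72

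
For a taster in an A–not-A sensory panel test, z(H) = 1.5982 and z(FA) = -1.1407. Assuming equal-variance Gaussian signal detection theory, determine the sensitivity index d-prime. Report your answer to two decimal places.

d' = z(H) − z(FA) = 1.5982 − (-1.1407) = 2.7389

d-prime = 2.74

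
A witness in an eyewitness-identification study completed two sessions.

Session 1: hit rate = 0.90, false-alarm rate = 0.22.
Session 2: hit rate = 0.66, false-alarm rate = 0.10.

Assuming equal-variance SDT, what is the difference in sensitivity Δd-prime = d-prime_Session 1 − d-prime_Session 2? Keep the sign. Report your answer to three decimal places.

Δd-prime = 0.360

Session 1: z(0.90) = 1.2816, z(0.22) = -0.7722, d' = 2.0538
Session 2: z(0.66) = 0.4125, z(0.10) = -1.2816, d' = 1.6941
Δd' = d'_Session 1 − d'_Session 2 = 2.0538 − 1.6941 = 0.3597
Session 1 has the higher sensitivity.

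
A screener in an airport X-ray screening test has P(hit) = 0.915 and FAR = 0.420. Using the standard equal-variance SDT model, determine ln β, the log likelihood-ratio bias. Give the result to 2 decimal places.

ln β = -0.92

Φ⁻¹(H) = Φ⁻¹(0.915) = 1.372
Φ⁻¹(FA) = Φ⁻¹(0.420) = -0.202
ln β = −½·[z(H)² − z(FA)²] = −0.5 × (1.882 − 0.041) = -0.9205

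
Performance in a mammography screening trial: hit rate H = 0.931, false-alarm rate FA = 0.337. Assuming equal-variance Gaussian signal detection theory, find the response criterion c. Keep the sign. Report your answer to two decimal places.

c = -0.53

z(H) = z(0.931) = 1.4833
z(FA) = z(0.337) = -0.4207
c = −½·[z(H) + z(FA)] = −0.5 × (1.4833 + (-0.4207)) = -0.5313
c < 0: the reader has a liberal response bias.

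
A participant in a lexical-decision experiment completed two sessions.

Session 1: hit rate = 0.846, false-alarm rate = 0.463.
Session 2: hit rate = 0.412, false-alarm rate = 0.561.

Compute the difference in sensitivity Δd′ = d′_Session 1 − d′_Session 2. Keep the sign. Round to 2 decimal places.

Δd′ = 1.49

Session 1: z(0.846) = 1.019, z(0.463) = -0.093, d' = 1.112
Session 2: z(0.412) = -0.222, z(0.561) = 0.154, d' = -0.376
Δd' = d'_Session 1 − d'_Session 2 = 1.112 − (-0.376) = 1.488
Session 1 has the higher sensitivity.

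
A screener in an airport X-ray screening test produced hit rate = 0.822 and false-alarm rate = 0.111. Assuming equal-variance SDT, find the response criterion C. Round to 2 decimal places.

C = 0.15

z(0.822) = 0.923, z(0.111) = -1.221
c = −½·[z(H) + z(FA)] = −0.5 × (0.923 + (-1.221)) = 0.149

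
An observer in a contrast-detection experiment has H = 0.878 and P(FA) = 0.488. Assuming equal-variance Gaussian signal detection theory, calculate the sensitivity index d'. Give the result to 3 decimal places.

z(H) = z(0.878) = 1.1650
z(FA) = z(0.488) = -0.0301
d' = z(H) − z(FA) = 1.1650 − (-0.0301) = 1.1951

d' = 1.195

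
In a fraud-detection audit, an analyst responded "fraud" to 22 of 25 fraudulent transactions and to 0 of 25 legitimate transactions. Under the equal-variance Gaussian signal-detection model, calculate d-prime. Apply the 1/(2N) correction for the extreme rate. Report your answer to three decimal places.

d-prime = 3.229

The false-alarm rate is 0/25 = 0, so apply the 1/(2N) correction: FA → 1/(2·25) = 0.02000.
z(H) = z(0.88000) = 1.1750
z(FA) = z(0.02000) = -2.0537
d' = 1.1750 − (-2.0537) = 3.2287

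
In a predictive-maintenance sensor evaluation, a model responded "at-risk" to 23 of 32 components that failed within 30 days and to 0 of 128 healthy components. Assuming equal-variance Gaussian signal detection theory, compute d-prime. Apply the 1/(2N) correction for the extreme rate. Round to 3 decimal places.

d-prime = 3.239

The false-alarm rate is 0/128 = 0, so apply the 1/(2N) correction: FA → 1/(2·128) = 0.00391.
z(H) = z(0.71875) = 0.5791
z(FA) = z(0.00391) = -2.6597
d' = 0.5791 − (-2.6597) = 3.2388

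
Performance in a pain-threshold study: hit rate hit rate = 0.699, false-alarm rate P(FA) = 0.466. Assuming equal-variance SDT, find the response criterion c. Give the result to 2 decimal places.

c = -0.22

z(H) = 0.5215
z(FA) = -0.0853
c = −½·[z(H) + z(FA)] = −0.5 × (0.5215 + (-0.0853)) = -0.2181
c < 0: the participant has a liberal response bias.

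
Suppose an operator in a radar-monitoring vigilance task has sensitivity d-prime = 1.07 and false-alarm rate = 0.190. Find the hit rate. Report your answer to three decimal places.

hit rate = 0.576

z(false-alarm rate) = z(0.190) = -0.8779
z(H) = z(FA) + d' = -0.8779 + 1.07 = 0.1921
hit rate = Φ(0.1921) = 0.5762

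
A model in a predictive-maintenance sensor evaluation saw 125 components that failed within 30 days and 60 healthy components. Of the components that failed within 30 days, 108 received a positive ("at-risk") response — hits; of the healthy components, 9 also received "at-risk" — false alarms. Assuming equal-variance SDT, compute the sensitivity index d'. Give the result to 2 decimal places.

d' = 2.13

H = 108/125 = 0.8640
FA = 9/60 = 0.1500
z(H) = z(0.8640) = 1.098
z(FA) = z(0.1500) = -1.036
d' = z(H) − z(FA) = 1.098 − (-1.036) = 2.134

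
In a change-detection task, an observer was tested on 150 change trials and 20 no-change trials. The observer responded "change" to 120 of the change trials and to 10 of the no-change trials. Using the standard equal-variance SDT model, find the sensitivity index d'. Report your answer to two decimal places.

H = 120/150 = 0.8000
FA = 10/20 = 0.5000
Φ⁻¹(H) = 0.842
Φ⁻¹(FA) = 0.000
d' = z(H) − z(FA) = 0.842 − 0.000 = 0.842

d' = 0.84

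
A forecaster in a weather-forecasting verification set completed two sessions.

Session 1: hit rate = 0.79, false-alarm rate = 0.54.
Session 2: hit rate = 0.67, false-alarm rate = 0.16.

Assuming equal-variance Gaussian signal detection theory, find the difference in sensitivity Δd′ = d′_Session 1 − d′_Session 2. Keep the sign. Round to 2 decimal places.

Δd′ = -0.73

Session 1: z(0.79) = 0.806, z(0.54) = 0.100, d' = 0.706
Session 2: z(0.67) = 0.440, z(0.16) = -0.994, d' = 1.434
Δd' = d'_Session 1 − d'_Session 2 = 0.706 − 1.434 = -0.728
Session 2 has the higher sensitivity.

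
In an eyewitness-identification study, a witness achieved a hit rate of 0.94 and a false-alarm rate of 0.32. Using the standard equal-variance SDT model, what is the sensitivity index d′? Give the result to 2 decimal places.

d′ = 2.02

Φ⁻¹(H) = 1.555
Φ⁻¹(FA) = -0.468
d' = z(H) − z(FA) = 1.555 − (-0.468) = 2.023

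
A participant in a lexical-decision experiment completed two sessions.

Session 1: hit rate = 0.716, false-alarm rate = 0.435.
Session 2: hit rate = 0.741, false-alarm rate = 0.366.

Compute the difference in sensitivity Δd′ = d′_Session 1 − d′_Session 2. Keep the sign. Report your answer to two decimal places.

Session 1: z(0.716) = 0.571, z(0.435) = -0.164, d' = 0.735
Session 2: z(0.741) = 0.646, z(0.366) = -0.342, d' = 0.988
Δd' = d'_Session 1 − d'_Session 2 = 0.735 − 0.988 = -0.253
Session 2 has the higher sensitivity.

Δd′ = -0.25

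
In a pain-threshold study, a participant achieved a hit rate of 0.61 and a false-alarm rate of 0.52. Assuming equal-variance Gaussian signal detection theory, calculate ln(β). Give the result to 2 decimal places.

ln β = -0.04

Φ⁻¹(H) = 0.279
Φ⁻¹(FA) = 0.050
ln β = −½·[z(H)² − z(FA)²] = −0.5 × (0.078 − 0.003) = -0.0375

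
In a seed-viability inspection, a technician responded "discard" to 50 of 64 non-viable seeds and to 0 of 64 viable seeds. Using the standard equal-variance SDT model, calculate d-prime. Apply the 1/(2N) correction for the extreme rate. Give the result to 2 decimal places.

d-prime = 3.19

The false-alarm rate is 0/64 = 0, so apply the 1/(2N) correction: FA → 1/(2·64) = 0.00781.
z(H) = z(0.78125) = 0.776
z(FA) = z(0.00781) = -2.418
d' = 0.776 − (-2.418) = 3.194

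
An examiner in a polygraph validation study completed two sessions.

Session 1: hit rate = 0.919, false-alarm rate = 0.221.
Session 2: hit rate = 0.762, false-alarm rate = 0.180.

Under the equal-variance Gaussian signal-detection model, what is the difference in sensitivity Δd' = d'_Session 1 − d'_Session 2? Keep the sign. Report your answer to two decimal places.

Δd' = 0.54

Session 1: z(0.919) = 1.398, z(0.221) = -0.769, d' = 2.167
Session 2: z(0.762) = 0.713, z(0.180) = -0.915, d' = 1.628
Δd' = d'_Session 1 − d'_Session 2 = 2.167 − 1.628 = 0.539
Session 1 has the higher sensitivity.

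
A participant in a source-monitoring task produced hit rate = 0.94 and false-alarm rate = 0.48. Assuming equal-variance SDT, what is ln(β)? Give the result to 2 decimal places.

ln β = -1.21

z(0.94) = 1.555, z(0.48) = -0.050
ln β = −½·[z(H)² − z(FA)²] = −0.5 × (2.418 − 0.003) = -1.2075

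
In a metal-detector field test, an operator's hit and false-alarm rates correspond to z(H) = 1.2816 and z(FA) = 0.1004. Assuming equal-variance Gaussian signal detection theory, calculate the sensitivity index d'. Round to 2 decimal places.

d' = z(H) − z(FA) = 1.2816 − 0.1004 = 1.1812

d' = 1.18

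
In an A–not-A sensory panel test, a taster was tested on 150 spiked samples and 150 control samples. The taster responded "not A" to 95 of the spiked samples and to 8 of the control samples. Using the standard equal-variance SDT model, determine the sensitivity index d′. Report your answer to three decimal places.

H = 95/150 = 0.6333
FA = 8/150 = 0.0533
z(H) = 0.3406
z(FA) = -1.6137
d' = z(H) − z(FA) = 0.3406 − (-1.6137) = 1.9543

d′ = 1.954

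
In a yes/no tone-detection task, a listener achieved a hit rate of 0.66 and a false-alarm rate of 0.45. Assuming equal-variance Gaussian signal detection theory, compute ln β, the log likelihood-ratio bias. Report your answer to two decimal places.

ln β = -0.08

Φ⁻¹(H) = 0.412
Φ⁻¹(FA) = -0.126
ln β = −½·[z(H)² − z(FA)²] = −0.5 × (0.170 − 0.016) = -0.077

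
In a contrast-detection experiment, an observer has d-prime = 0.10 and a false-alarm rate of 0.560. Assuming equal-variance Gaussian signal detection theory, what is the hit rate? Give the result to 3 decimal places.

z(false-alarm rate) = z(0.560) = 0.1510
z(H) = z(FA) + d' = 0.1510 + 0.10 = 0.2510
hit rate = Φ(0.2510) = 0.5991

hit rate = 0.599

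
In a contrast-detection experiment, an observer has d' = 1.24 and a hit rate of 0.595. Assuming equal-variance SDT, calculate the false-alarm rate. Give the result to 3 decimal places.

false-alarm rate = 0.159

z(hit rate) = z(0.595) = 0.2404
z(FA) = z(H) − d' = 0.2404 − 1.24 = -0.9996
false-alarm rate = Φ(-0.9996) = 0.1588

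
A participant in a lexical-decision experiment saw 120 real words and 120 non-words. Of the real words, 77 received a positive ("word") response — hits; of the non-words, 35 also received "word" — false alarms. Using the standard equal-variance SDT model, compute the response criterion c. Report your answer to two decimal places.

c = 0.09

H = 77/120 = 0.6417
FA = 35/120 = 0.2917
z(H) = z(0.6417) = 0.3630
z(FA) = z(0.2917) = -0.5484
c = −½·[z(H) + z(FA)] = −0.5 × (0.3630 + (-0.5484)) = 0.0927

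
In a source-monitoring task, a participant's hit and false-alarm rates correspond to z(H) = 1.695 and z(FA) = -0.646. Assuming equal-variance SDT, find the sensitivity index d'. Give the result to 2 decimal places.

d' = z(H) − z(FA) = 1.695 − (-0.646) = 2.341

d' = 2.34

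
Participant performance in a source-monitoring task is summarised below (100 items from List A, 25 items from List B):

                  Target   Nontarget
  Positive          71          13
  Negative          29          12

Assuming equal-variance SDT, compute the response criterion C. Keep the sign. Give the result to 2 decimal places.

H = 71/100 = 0.7100
FA = 13/25 = 0.5200
Φ⁻¹(H) = Φ⁻¹(0.7100) = 0.5534
Φ⁻¹(FA) = Φ⁻¹(0.5200) = 0.0502
c = −½·[z(H) + z(FA)] = −0.5 × (0.5534 + 0.0502) = -0.3018

C = -0.30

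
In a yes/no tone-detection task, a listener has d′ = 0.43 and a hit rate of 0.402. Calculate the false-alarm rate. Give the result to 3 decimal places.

z(hit rate) = z(0.402) = -0.2482
z(FA) = z(H) − d' = -0.2482 − 0.43 = -0.6782
false-alarm rate = Φ(-0.6782) = 0.2488

false-alarm rate = 0.249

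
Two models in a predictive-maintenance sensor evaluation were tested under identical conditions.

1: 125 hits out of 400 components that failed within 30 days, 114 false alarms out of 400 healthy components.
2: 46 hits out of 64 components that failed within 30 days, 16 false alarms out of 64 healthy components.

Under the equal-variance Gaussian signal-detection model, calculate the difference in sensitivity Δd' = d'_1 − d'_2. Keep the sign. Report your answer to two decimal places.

Δd' = -1.17

1: z(0.3125) = -0.489, z(0.2850) = -0.568, d' = 0.079
2: z(0.7188) = 0.579, z(0.2500) = -0.674, d' = 1.253
Δd' = d'_1 − d'_2 = 0.079 − 1.253 = -1.174
2 has the higher sensitivity.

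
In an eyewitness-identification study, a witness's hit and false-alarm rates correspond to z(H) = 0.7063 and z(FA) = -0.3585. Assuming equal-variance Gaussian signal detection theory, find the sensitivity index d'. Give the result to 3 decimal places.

d' = 1.065

d' = z(H) − z(FA) = 0.7063 − (-0.3585) = 1.0648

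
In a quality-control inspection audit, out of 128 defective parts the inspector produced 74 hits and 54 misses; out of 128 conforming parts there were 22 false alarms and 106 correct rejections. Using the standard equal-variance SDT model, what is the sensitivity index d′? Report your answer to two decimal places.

H = 74/128 = 0.5781
FA = 22/128 = 0.1719
z(H) = 0.1970
z(FA) = -0.9467
d' = z(H) − z(FA) = 0.1970 − (-0.9467) = 1.1437

d′ = 1.14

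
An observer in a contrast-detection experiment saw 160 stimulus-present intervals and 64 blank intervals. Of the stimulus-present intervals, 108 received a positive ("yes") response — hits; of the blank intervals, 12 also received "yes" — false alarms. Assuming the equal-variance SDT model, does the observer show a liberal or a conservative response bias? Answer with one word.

z(H) = 0.454, z(FA) = -0.887
c = −½·(z(H) + z(FA)) = 0.2165
c > 0 → conservative criterion (biased toward responding “no”).

conservative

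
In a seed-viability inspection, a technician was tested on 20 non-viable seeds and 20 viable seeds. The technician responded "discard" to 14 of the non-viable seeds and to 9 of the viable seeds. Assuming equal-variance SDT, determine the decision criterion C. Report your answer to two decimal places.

C = -0.20

H = 14/20 = 0.7000
FA = 9/20 = 0.4500
Φ⁻¹(H) = Φ⁻¹(0.7000) = 0.5244
Φ⁻¹(FA) = Φ⁻¹(0.4500) = -0.1257
c = −½·[z(H) + z(FA)] = −0.5 × (0.5244 + (-0.1257)) = -0.19935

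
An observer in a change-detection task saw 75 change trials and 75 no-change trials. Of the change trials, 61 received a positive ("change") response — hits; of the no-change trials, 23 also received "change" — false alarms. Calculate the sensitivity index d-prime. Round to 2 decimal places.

H = 61/75 = 0.8133
FA = 23/75 = 0.3067
z(H) = z(0.8133) = 0.890
z(FA) = z(0.3067) = -0.505
d' = z(H) − z(FA) = 0.890 − (-0.505) = 1.395

d-prime = 1.40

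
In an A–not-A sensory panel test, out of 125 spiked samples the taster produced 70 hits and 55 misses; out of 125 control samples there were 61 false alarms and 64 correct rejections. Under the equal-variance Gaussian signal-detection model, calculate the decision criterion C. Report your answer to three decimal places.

H = 70/125 = 0.5600
FA = 61/125 = 0.4880
Φ⁻¹(0.5600) = 0.1510, Φ⁻¹(0.4880) = -0.0301
c = −½·[z(H) + z(FA)] = −0.5 × (0.1510 + (-0.0301)) = -0.06045
c < 0: the taster has a liberal response bias.

C = -0.060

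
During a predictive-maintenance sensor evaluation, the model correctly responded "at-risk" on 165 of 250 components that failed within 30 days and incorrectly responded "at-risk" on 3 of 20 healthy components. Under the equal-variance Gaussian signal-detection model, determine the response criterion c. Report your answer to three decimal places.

c = 0.312

H = 165/250 = 0.6600
FA = 3/20 = 0.1500
z(H) = z(0.6600) = 0.4125
z(FA) = z(0.1500) = -1.0364
c = −½·[z(H) + z(FA)] = −0.5 × (0.4125 + (-1.0364)) = 0.31195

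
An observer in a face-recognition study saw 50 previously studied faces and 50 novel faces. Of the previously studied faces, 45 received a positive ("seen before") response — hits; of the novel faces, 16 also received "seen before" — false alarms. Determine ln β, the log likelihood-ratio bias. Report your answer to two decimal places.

ln β = -0.71

H = 45/50 = 0.9000
FA = 16/50 = 0.3200
z(H) = z(0.9000) = 1.282
z(FA) = z(0.3200) = -0.468
ln β = −½·[z(H)² − z(FA)²] = −0.5 × (1.644 − 0.219) = -0.7125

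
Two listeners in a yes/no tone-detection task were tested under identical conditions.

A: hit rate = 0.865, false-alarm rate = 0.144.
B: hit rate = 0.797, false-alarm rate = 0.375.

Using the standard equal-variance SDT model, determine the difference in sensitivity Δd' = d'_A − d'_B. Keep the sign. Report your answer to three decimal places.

Δd' = 1.016

A: z(0.865) = 1.1031, z(0.144) = -1.0625, d' = 2.1656
B: z(0.797) = 0.8310, z(0.375) = -0.3186, d' = 1.1496
Δd' = d'_A − d'_B = 2.1656 − 1.1496 = 1.0160
A has the higher sensitivity.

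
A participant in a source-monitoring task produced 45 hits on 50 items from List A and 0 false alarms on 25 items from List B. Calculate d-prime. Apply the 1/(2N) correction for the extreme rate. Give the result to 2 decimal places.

The false-alarm rate is 0/25 = 0, so apply the 1/(2N) correction: FA → 1/(2·25) = 0.02000.
z(H) = z(0.90000) = 1.282
z(FA) = z(0.02000) = -2.054
d' = 1.282 − (-2.054) = 3.336

d-prime = 3.34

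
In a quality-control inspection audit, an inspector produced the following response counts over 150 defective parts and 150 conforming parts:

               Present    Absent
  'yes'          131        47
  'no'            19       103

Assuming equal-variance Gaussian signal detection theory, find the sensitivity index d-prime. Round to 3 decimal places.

d-prime = 1.629

H = 131/150 = 0.8733
FA = 47/150 = 0.3133
z(0.8733) = 1.1421, z(0.3133) = -0.4865
d' = z(H) − z(FA) = 1.1421 − (-0.4865) = 1.6286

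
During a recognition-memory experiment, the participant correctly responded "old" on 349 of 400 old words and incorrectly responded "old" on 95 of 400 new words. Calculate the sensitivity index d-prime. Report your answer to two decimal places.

H = 349/400 = 0.8725
FA = 95/400 = 0.2375
z(H) = z(0.8725) = 1.1383
z(FA) = z(0.2375) = -0.7144
d' = z(H) − z(FA) = 1.1383 − (-0.7144) = 1.8527

d-prime = 1.85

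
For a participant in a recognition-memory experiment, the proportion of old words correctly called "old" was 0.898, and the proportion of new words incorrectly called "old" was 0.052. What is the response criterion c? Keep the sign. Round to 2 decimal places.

Φ⁻¹(H) = 1.270
Φ⁻¹(FA) = -1.626
c = −½·[z(H) + z(FA)] = −0.5 × (1.270 + (-1.626)) = 0.178

c = 0.18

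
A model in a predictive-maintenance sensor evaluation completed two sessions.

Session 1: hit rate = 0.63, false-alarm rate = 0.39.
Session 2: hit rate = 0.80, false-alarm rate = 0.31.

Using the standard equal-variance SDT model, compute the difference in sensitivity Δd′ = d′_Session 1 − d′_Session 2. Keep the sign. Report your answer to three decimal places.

Session 1: z(0.63) = 0.3319, z(0.39) = -0.2793, d' = 0.6112
Session 2: z(0.80) = 0.8416, z(0.31) = -0.4959, d' = 1.3375
Δd' = d'_Session 1 − d'_Session 2 = 0.6112 − 1.3375 = -0.7263
Session 2 has the higher sensitivity.

Δd′ = -0.726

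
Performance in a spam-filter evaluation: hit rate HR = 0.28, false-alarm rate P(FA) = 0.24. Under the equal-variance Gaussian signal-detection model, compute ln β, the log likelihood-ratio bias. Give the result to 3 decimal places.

z(H) = -0.5828
z(FA) = -0.7063
ln β = −½·[z(H)² − z(FA)²] = −0.5 × (0.3397 − 0.4989) = 0.0796

ln β = 0.080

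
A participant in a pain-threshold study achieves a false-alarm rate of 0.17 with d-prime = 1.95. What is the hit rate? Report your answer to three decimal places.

z(false-alarm rate) = z(0.17) = -0.9542
z(H) = z(FA) + d' = -0.9542 + 1.95 = 0.9958
hit rate = Φ(0.9958) = 0.8403

hit rate = 0.840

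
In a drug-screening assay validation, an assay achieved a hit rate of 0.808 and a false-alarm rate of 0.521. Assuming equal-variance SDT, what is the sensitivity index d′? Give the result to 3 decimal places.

Φ⁻¹(H) = Φ⁻¹(0.808) = 0.8705
Φ⁻¹(FA) = Φ⁻¹(0.521) = 0.0527
d' = z(H) − z(FA) = 0.8705 − 0.0527 = 0.8178

d′ = 0.818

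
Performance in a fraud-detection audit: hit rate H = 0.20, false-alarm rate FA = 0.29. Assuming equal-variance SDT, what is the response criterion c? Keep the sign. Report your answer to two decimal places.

c = 0.70

z(H) = -0.8416
z(FA) = -0.5534
c = −½·[z(H) + z(FA)] = −0.5 × (-0.8416 + (-0.5534)) = 0.6975
c > 0: the analyst has a conservative response bias.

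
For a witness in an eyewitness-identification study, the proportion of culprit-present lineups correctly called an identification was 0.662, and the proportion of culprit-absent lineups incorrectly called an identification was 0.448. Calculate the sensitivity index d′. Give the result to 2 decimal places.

z(H) = 0.418
z(FA) = -0.131
d' = z(H) − z(FA) = 0.418 − (-0.131) = 0.549

d′ = 0.55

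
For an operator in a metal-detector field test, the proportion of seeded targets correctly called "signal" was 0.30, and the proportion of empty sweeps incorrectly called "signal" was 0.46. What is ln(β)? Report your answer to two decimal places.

Φ⁻¹(H) = Φ⁻¹(0.30) = -0.524
Φ⁻¹(FA) = Φ⁻¹(0.46) = -0.100
ln β = −½·[z(H)² − z(FA)²] = −0.5 × (0.275 − 0.010) = -0.1325

ln β = -0.13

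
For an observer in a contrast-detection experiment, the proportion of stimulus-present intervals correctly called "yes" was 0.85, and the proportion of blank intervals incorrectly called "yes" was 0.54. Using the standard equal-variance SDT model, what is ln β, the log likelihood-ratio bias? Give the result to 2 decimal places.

ln β = -0.53

Φ⁻¹(H) = Φ⁻¹(0.85) = 1.036
Φ⁻¹(FA) = Φ⁻¹(0.54) = 0.100
ln β = −½·[z(H)² − z(FA)²] = −0.5 × (1.073 − 0.010) = -0.5315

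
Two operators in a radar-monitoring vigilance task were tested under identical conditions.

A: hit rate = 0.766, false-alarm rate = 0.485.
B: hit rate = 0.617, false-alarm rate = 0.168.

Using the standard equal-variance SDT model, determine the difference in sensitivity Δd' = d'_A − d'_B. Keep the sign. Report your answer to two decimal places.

Δd' = -0.50

A: z(0.766) = 0.726, z(0.485) = -0.038, d' = 0.764
B: z(0.617) = 0.298, z(0.168) = -0.962, d' = 1.260
Δd' = d'_A − d'_B = 0.764 − 1.260 = -0.496
B has the higher sensitivity.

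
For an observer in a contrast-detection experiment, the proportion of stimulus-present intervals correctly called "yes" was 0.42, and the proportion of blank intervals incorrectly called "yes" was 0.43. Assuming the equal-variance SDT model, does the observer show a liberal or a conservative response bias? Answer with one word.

conservative

z(H) = -0.202, z(FA) = -0.176
c = −½·(z(H) + z(FA)) = 0.189
c > 0 → conservative criterion (biased toward responding “no”).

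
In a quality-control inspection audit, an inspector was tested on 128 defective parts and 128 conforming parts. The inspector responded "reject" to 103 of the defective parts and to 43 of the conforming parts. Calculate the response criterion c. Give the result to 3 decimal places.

c = -0.217

H = 103/128 = 0.8047
FA = 43/128 = 0.3359
z(H) = 0.8585
z(FA) = -0.4237
c = −½·[z(H) + z(FA)] = −0.5 × (0.8585 + (-0.4237)) = -0.2174
c < 0: the inspector has a liberal response bias.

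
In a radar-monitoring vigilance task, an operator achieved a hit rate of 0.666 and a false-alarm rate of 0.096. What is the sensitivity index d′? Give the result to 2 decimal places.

z(H) = 0.429
z(FA) = -1.305
d' = z(H) − z(FA) = 0.429 − (-1.305) = 1.734

d′ = 1.73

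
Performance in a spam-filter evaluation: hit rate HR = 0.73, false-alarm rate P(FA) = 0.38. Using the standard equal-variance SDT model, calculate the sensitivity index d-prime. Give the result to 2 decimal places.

Φ⁻¹(H) = 0.613
Φ⁻¹(FA) = -0.305
d' = z(H) − z(FA) = 0.613 − (-0.305) = 0.918

d-prime = 0.92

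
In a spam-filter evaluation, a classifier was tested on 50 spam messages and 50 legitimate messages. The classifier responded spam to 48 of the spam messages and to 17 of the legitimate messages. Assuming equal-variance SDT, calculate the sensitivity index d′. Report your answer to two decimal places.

H = 48/50 = 0.9600
FA = 17/50 = 0.3400
Φ⁻¹(0.9600) = 1.751, Φ⁻¹(0.3400) = -0.412
d' = z(H) − z(FA) = 1.751 − (-0.412) = 2.163

d′ = 2.16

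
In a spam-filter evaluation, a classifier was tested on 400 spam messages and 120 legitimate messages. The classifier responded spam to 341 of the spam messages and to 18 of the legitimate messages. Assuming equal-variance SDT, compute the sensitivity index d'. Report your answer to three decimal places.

H = 341/400 = 0.8525
FA = 18/120 = 0.1500
z(H) = z(0.8525) = 1.0472
z(FA) = z(0.1500) = -1.0364
d' = z(H) − z(FA) = 1.0472 − (-1.0364) = 2.0836

d' = 2.084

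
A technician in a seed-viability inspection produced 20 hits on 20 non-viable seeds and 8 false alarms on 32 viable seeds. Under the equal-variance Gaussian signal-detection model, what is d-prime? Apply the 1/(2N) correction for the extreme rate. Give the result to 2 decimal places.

The hit rate is 20/20 = 1, so apply the 1/(2N) correction: H → 1 − 1/(2·20) = 0.97500.
z(H) = z(0.97500) = 1.960
z(FA) = z(0.25000) = -0.674
d' = 1.960 − (-0.674) = 2.634

d-prime = 2.63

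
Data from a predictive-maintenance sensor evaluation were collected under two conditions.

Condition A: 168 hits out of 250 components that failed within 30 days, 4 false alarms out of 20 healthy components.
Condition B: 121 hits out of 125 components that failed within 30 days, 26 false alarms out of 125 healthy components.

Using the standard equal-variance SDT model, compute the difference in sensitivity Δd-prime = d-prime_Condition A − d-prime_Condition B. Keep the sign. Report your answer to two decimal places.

Condition A: z(0.6720) = 0.445, z(0.2000) = -0.842, d' = 1.287
Condition B: z(0.9680) = 1.852, z(0.2080) = -0.813, d' = 2.665
Δd' = d'_Condition A − d'_Condition B = 1.287 − 2.665 = -1.378
Condition B has the higher sensitivity.

Δd-prime = -1.38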